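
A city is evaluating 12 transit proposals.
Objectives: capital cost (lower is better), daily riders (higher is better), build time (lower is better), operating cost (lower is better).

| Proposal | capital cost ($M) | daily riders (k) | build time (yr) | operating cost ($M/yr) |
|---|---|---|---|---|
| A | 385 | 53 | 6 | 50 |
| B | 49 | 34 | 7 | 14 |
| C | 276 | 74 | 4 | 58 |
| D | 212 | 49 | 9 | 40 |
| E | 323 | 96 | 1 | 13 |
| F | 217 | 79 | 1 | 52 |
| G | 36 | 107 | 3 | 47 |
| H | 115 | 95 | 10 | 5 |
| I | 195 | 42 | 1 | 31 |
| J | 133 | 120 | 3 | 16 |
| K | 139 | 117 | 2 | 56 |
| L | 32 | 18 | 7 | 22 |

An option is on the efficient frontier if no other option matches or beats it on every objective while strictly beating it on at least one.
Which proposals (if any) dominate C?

F, G, J, K

F: capital cost 217≤276, daily riders 79≥74, build time 1≤4, operating cost 52≤58 — dominates C.
G: capital cost 36≤276, daily riders 107≥74, build time 3≤4, operating cost 47≤58 — dominates C.
J: capital cost 133≤276, daily riders 120≥74, build time 3≤4, operating cost 16≤58 — dominates C.
K: capital cost 139≤276, daily riders 117≥74, build time 2≤4, operating cost 56≤58 — dominates C.
Others (A, B, D, E, H, I, L) are each worse than C on at least one objective.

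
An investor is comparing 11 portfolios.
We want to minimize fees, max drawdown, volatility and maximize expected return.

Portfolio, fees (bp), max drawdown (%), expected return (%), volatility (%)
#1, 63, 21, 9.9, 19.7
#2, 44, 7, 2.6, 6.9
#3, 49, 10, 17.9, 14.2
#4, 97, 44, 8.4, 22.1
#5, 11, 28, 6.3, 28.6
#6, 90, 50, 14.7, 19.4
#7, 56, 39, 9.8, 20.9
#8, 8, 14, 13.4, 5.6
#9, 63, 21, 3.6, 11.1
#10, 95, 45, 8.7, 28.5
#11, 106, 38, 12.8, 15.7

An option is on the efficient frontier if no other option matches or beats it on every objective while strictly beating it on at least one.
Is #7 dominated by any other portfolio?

Yes

#3 vs #7: fees 49≤56, max drawdown 10≤39, expected return 17.9≥9.8, volatility 14.2≤20.9 — #3 is at least as good on every objective and strictly better on at least one, so #3 dominates #7.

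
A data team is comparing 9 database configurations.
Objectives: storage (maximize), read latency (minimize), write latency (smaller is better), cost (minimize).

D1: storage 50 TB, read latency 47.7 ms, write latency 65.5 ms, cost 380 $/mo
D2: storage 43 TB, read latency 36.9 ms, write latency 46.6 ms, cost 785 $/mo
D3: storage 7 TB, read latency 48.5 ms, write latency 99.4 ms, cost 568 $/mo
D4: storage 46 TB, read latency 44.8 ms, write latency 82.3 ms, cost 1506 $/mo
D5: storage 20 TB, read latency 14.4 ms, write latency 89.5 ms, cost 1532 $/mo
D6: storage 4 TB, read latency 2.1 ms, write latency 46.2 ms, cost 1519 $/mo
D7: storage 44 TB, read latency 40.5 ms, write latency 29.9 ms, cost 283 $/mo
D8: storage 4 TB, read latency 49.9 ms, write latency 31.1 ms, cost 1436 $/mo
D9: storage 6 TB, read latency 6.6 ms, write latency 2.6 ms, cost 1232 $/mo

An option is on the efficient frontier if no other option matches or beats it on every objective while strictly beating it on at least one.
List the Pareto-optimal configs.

D1: not dominated (best storage).
D2: not dominated.
D3: dominated by D1 (storage 50≥7, read latency 47.7≤48.5, write latency 65.5≤99.4, cost 380≤568).
D4: not dominated.
D5: not dominated.
D6: not dominated (best read latency).
D7: not dominated (best cost).
D8: dominated by D7 (storage 44≥4, read latency 40.5≤49.9, write latency 29.9≤31.1, cost 283≤1436).
D9: not dominated (best write latency).

D1, D2, D4, D5, D6, D7, D9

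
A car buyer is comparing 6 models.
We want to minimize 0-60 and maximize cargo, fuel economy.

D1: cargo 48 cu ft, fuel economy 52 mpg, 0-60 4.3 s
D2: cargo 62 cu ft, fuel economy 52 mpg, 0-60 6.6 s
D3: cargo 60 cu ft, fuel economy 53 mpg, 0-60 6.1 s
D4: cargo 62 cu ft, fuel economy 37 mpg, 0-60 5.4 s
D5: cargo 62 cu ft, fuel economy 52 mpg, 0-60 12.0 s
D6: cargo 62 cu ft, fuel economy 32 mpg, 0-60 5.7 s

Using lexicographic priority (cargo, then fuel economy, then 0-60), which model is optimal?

First maximize cargo: best is 62, kept {D2, D4, D5, D6}.
Then maximize fuel economy: best is 52, kept {D2, D5}.
Then minimize 0-60: best is 6.6, kept {D2}.

D2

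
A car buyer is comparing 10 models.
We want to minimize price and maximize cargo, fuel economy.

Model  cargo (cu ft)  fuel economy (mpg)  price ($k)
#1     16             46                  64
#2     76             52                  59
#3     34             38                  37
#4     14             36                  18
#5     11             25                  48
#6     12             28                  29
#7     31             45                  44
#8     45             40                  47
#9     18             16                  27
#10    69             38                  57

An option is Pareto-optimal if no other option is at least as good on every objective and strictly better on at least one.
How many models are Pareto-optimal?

#1: dominated by #2 (cargo 76≥16, fuel economy 52≥46, price 59≤64).
#2: not dominated (best cargo).
#3: not dominated.
#4: not dominated (best price).
#5: dominated by #3 (cargo 34≥11, fuel economy 38≥25, price 37≤48).
#6: dominated by #4 (cargo 14≥12, fuel economy 36≥28, price 18≤29).
#7: not dominated.
#8: not dominated.
#9: not dominated.
#10: not dominated.
Pareto-optimal: #2, #3, #4, #7, #8, #9, #10 → 7.

7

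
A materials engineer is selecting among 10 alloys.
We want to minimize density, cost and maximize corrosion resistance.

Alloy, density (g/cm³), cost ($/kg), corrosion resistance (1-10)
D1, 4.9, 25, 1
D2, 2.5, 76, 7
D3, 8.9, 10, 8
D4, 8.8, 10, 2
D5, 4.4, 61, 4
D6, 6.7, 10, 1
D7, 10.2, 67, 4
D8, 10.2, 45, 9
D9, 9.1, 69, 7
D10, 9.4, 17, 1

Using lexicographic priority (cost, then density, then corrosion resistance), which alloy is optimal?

D6

First minimize cost: best is 10, kept {D3, D4, D6}.
Then minimize density: best is 6.7, kept {D6}.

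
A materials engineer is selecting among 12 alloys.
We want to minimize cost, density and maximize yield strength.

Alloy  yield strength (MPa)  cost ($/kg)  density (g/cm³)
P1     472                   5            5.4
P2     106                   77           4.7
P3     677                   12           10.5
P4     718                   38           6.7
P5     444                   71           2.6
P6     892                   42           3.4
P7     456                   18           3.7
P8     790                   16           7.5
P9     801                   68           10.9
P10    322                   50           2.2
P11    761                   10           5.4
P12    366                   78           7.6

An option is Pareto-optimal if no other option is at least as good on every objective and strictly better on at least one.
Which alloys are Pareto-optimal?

P1, P5, P6, P7, P8, P10, P11

P1: not dominated (best cost).
P2: dominated by P5 (yield strength 444≥106, cost 71≤77, density 2.6≤4.7).
P3: dominated by P11 (yield strength 761≥677, cost 10≤12, density 5.4≤10.5).
P4: dominated by P11 (yield strength 761≥718, cost 10≤38, density 5.4≤6.7).
P5: not dominated.
P6: not dominated (best yield strength).
P7: not dominated.
P8: not dominated.
P9: dominated by P6 (yield strength 892≥801, cost 42≤68, density 3.4≤10.9).
P10: not dominated (best density).
P11: not dominated.
P12: dominated by P1 (yield strength 472≥366, cost 5≤78, density 5.4≤7.6).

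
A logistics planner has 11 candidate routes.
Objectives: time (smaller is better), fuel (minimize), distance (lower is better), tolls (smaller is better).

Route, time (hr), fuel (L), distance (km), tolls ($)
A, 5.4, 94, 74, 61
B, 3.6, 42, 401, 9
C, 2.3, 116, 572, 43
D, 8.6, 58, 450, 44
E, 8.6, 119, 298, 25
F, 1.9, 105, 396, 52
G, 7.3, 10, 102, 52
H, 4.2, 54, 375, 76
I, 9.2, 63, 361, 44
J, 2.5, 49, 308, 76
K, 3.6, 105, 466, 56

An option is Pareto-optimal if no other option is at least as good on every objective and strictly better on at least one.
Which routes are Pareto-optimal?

A, B, C, E, F, G, I, J

A: not dominated (best distance).
B: not dominated (best tolls).
C: not dominated.
D: dominated by B (time 3.6≤8.6, fuel 42≤58, distance 401≤450, tolls 9≤44).
E: not dominated.
F: not dominated (best time).
G: not dominated (best fuel).
H: dominated by J (time 2.5≤4.2, fuel 49≤54, distance 308≤375, tolls 76≤76).
I: not dominated.
J: not dominated.
K: dominated by B (time 3.6≤3.6, fuel 42≤105, distance 401≤466, tolls 9≤56).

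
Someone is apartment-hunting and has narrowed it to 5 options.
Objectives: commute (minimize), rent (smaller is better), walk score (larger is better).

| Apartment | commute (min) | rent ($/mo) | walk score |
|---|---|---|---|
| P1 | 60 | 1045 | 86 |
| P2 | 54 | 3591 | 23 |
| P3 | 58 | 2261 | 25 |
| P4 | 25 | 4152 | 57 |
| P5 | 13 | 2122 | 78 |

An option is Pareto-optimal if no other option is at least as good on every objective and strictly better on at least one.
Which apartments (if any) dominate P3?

P5: commute 13≤58, rent 2122≤2261, walk score 78≥25 — dominates P3.
Others (P1, P2, P4) are each worse than P3 on at least one objective.

P5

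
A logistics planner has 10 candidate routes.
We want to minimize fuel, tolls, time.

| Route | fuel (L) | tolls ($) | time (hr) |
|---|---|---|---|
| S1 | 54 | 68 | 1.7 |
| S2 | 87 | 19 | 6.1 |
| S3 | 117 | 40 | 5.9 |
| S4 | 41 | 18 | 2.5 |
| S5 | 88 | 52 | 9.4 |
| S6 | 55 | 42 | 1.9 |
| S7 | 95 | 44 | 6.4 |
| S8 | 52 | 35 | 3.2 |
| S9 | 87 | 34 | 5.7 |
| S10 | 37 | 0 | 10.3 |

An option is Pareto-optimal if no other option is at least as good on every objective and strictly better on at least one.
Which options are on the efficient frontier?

S1, S4, S6, S10

S1: not dominated (best time).
S2: dominated by S4 (fuel 41≤87, tolls 18≤19, time 2.5≤6.1).
S3: dominated by S4 (fuel 41≤117, tolls 18≤40, time 2.5≤5.9).
S4: not dominated.
S5: dominated by S2 (fuel 87≤88, tolls 19≤52, time 6.1≤9.4).
S6: not dominated.
S7: dominated by S2 (fuel 87≤95, tolls 19≤44, time 6.1≤6.4).
S8: dominated by S4 (fuel 41≤52, tolls 18≤35, time 2.5≤3.2).
S9: dominated by S4 (fuel 41≤87, tolls 18≤34, time 2.5≤5.7).
S10: not dominated (best fuel).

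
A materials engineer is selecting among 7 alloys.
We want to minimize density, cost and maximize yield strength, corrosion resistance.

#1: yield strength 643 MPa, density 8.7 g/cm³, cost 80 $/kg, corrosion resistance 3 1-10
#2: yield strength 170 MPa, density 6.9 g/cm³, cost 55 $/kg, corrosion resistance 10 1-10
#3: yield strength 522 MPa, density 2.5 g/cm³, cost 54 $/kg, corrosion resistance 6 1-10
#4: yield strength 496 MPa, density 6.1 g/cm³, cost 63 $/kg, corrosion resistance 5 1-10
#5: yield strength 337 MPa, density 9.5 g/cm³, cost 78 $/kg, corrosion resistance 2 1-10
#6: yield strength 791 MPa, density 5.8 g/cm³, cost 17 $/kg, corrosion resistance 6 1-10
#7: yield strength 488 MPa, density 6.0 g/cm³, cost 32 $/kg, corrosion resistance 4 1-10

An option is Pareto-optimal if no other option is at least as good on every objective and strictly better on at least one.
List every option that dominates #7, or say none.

#6: yield strength 791≥488, density 5.8≤6.0, cost 17≤32, corrosion resistance 6≥4 — dominates #7.
Others (#1, #2, #3, #4, #5) are each worse than #7 on at least one objective.

#6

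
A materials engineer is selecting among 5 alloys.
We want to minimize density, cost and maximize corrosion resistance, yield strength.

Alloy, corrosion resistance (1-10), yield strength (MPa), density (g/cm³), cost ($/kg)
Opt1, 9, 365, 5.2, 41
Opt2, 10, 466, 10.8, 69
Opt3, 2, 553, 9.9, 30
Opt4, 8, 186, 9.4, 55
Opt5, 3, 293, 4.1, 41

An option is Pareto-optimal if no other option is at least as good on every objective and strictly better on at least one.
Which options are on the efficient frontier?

Opt1: not dominated.
Opt2: not dominated (best corrosion resistance).
Opt3: not dominated (best yield strength).
Opt4: dominated by Opt1 (corrosion resistance 9≥8, yield strength 365≥186, density 5.2≤9.4, cost 41≤55).
Opt5: not dominated (best density).

Opt1, Opt2, Opt3, Opt5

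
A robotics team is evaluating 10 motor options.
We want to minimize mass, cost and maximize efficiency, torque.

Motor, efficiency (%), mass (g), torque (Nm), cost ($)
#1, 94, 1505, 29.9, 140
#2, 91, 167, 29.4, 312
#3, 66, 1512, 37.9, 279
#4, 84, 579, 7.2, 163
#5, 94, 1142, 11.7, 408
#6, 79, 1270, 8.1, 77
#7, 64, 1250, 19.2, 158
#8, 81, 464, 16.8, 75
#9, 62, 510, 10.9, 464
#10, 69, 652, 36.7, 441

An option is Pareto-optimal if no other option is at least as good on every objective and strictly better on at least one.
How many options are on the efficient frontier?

#1: not dominated.
#2: not dominated (best mass).
#3: not dominated (best torque).
#4: not dominated.
#5: not dominated.
#6: dominated by #8 (efficiency 81≥79, mass 464≤1270, torque 16.8≥8.1, cost 75≤77).
#7: not dominated.
#8: not dominated (best cost).
#9: dominated by #2 (efficiency 91≥62, mass 167≤510, torque 29.4≥10.9, cost 312≤464).
#10: not dominated.
Pareto-optimal: #1, #2, #3, #4, #5, #7, #8, #10 → 8.

8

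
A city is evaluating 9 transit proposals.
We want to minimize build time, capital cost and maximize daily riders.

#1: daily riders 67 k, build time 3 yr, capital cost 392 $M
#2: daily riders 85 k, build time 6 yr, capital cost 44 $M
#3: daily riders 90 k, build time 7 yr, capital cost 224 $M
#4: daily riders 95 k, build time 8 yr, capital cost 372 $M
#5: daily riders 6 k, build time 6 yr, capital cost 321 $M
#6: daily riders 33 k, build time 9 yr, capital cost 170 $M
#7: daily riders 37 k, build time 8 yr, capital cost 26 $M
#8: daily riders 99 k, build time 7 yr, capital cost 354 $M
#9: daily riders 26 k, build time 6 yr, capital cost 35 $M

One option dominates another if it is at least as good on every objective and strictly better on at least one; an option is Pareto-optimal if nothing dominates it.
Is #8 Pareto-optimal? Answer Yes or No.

Yes

#1: worse on daily riders (67 vs 99).
#2: worse on daily riders (85 vs 99).
#3: worse on daily riders (90 vs 99).
#4: worse on daily riders (95 vs 99).
#5: worse on daily riders (6 vs 99).
#6: worse on daily riders (33 vs 99).
#7: worse on daily riders (37 vs 99).
#9: worse on daily riders (26 vs 99).
No option is at least as good as #8 on every objective and strictly better on one.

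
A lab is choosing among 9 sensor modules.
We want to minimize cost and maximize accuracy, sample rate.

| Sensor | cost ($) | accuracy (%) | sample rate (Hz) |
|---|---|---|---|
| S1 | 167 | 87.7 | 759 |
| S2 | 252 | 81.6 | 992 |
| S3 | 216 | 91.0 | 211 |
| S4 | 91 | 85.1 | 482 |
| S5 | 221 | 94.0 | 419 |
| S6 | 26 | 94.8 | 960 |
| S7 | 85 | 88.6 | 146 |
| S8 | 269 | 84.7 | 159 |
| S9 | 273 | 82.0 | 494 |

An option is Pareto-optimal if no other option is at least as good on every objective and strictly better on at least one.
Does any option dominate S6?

S1: worse on cost (167 vs 26).
S2: worse on cost (252 vs 26).
S3: worse on cost (216 vs 26).
S4: worse on cost (91 vs 26).
S5: worse on cost (221 vs 26).
S7: worse on cost (85 vs 26).
S8: worse on cost (269 vs 26).
S9: worse on cost (273 vs 26).
No option is at least as good as S6 on every objective and strictly better on one.

No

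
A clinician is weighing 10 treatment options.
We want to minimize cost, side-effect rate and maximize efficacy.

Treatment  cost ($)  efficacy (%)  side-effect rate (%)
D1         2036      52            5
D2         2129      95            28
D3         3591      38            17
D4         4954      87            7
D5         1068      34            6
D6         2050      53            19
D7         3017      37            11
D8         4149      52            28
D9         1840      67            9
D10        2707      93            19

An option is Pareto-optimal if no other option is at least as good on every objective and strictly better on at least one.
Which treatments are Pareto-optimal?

D1: not dominated (best side-effect rate).
D2: not dominated (best efficacy).
D3: dominated by D1 (cost 2036≤3591, efficacy 52≥38, side-effect rate 5≤17).
D4: not dominated.
D5: not dominated (best cost).
D6: dominated by D9 (cost 1840≤2050, efficacy 67≥53, side-effect rate 9≤19).
D7: dominated by D1 (cost 2036≤3017, efficacy 52≥37, side-effect rate 5≤11).
D8: dominated by D1 (cost 2036≤4149, efficacy 52≥52, side-effect rate 5≤28).
D9: not dominated.
D10: not dominated.

D1, D2, D4, D5, D9, D10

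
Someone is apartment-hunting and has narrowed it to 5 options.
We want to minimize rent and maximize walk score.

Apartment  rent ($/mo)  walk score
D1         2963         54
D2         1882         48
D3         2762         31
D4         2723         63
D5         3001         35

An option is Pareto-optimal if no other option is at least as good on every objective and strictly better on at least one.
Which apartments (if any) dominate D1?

D4

D4: rent 2723≤2963, walk score 63≥54 — dominates D1.
Others (D2, D3, D5) are each worse than D1 on at least one objective.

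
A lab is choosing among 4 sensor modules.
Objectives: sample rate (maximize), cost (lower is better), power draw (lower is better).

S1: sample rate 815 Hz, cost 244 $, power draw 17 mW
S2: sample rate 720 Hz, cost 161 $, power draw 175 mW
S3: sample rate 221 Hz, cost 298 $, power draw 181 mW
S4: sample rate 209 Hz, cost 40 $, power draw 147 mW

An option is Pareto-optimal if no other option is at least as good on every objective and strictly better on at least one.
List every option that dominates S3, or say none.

S1, S2

S1: sample rate 815≥221, cost 244≤298, power draw 17≤181 — dominates S3.
S2: sample rate 720≥221, cost 161≤298, power draw 175≤181 — dominates S3.
Others (S4) are each worse than S3 on at least one objective.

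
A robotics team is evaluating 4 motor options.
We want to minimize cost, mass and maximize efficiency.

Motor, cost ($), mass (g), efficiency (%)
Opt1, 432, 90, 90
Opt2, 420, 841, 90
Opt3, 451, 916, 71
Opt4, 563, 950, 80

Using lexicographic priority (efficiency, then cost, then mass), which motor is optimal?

Opt2

First maximize efficiency: best is 90, kept {Opt1, Opt2}.
Then minimize cost: best is 420, kept {Opt2}.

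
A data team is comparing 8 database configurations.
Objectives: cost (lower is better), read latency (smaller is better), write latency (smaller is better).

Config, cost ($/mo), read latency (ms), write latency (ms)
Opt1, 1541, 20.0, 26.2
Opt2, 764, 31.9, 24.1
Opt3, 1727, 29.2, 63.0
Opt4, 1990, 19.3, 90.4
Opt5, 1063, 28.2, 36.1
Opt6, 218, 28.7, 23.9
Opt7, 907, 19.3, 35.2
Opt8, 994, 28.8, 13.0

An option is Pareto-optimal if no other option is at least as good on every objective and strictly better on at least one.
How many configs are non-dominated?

Opt1: not dominated.
Opt2: dominated by Opt6 (cost 218≤764, read latency 28.7≤31.9, write latency 23.9≤24.1).
Opt3: dominated by Opt1 (cost 1541≤1727, read latency 20.0≤29.2, write latency 26.2≤63.0).
Opt4: dominated by Opt7 (cost 907≤1990, read latency 19.3≤19.3, write latency 35.2≤90.4).
Opt5: dominated by Opt7 (cost 907≤1063, read latency 19.3≤28.2, write latency 35.2≤36.1).
Opt6: not dominated (best cost).
Opt7: not dominated.
Opt8: not dominated (best write latency).
Pareto-optimal: Opt1, Opt6, Opt7, Opt8 → 4.

4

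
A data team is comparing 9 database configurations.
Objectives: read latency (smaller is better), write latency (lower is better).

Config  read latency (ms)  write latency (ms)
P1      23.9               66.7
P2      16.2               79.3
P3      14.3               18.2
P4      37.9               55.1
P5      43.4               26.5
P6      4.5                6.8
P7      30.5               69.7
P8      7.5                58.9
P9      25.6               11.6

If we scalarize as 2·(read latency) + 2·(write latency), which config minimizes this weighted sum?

P1: 2·23.9 + 2·66.7 = 181.2
P2: 2·16.2 + 2·79.3 = 191.0
P3: 2·14.3 + 2·18.2 = 65.0
P4: 2·37.9 + 2·55.1 = 186.0
P5: 2·43.4 + 2·26.5 = 139.8
P6: 2·4.5 + 2·6.8 = 22.6
P7: 2·30.5 + 2·69.7 = 200.4
P8: 2·7.5 + 2·58.9 = 132.8
P9: 2·25.6 + 2·11.6 = 74.4
Lowest: P6 at 22.6.

P6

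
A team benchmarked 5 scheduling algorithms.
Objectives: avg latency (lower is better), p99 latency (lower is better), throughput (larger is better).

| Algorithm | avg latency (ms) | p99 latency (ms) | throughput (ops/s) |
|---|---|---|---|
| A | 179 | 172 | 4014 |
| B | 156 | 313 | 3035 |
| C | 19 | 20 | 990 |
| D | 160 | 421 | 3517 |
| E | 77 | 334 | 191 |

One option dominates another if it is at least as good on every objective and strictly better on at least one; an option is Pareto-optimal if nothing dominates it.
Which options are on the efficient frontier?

A: not dominated (best throughput).
B: not dominated.
C: not dominated (best avg latency).
D: not dominated.
E: dominated by C (avg latency 19≤77, p99 latency 20≤334, throughput 990≥191).

A, B, C, D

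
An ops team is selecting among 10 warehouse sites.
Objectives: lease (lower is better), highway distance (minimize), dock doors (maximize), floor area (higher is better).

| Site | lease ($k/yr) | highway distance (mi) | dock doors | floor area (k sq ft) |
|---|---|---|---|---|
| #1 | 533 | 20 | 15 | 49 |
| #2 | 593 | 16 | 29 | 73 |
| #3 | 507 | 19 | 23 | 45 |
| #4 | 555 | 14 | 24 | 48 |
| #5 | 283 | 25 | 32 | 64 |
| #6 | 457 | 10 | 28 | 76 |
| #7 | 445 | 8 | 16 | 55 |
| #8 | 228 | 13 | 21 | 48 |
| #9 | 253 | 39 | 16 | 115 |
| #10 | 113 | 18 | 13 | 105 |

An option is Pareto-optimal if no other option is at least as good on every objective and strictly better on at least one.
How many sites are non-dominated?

7

#1: dominated by #6 (lease 457≤533, highway distance 10≤20, dock doors 28≥15, floor area 76≥49).
#2: not dominated.
#3: dominated by #6 (lease 457≤507, highway distance 10≤19, dock doors 28≥23, floor area 76≥45).
#4: dominated by #6 (lease 457≤555, highway distance 10≤14, dock doors 28≥24, floor area 76≥48).
#5: not dominated (best dock doors).
#6: not dominated.
#7: not dominated (best highway distance).
#8: not dominated.
#9: not dominated (best floor area).
#10: not dominated (best lease).
Pareto-optimal: #2, #5, #6, #7, #8, #9, #10 → 7.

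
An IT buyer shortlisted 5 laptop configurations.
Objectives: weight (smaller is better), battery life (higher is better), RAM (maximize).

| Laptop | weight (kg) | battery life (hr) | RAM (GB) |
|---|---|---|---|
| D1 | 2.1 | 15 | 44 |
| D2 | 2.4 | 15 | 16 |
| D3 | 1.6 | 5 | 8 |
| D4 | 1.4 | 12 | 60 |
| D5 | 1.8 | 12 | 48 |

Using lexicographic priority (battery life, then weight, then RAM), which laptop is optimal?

D1

First maximize battery life: best is 15, kept {D1, D2}.
Then minimize weight: best is 2.1, kept {D1}.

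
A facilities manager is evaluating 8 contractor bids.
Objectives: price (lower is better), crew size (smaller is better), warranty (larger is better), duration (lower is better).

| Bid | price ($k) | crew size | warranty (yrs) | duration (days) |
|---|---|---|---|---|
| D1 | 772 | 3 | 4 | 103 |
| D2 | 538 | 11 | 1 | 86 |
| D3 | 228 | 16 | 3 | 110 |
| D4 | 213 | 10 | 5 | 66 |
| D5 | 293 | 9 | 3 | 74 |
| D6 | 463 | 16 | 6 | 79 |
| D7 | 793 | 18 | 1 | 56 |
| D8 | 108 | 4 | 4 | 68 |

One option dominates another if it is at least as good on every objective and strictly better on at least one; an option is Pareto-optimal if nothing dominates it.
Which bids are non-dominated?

D1: not dominated (best crew size).
D2: dominated by D4 (price 213≤538, crew size 10≤11, warranty 5≥1, duration 66≤86).
D3: dominated by D4 (price 213≤228, crew size 10≤16, warranty 5≥3, duration 66≤110).
D4: not dominated.
D5: dominated by D8 (price 108≤293, crew size 4≤9, warranty 4≥3, duration 68≤74).
D6: not dominated (best warranty).
D7: not dominated (best duration).
D8: not dominated (best price).

D1, D4, D6, D7, D8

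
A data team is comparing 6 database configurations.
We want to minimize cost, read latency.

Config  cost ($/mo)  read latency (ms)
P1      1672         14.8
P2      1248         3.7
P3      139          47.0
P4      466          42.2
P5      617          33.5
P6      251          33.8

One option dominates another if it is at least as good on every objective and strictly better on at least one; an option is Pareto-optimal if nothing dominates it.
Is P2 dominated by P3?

No

P3 vs P2: P3 is worse on read latency (47.0 vs 3.7), so it does not dominate P2.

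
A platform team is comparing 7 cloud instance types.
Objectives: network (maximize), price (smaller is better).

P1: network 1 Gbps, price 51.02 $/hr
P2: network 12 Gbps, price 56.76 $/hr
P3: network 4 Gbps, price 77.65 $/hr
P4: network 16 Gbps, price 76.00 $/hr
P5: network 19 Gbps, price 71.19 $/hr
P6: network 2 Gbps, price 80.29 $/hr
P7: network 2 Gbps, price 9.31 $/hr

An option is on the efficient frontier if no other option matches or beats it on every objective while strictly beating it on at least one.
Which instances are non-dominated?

P2, P5, P7

P1: dominated by P7 (network 2≥1, price 9.31≤51.02).
P2: not dominated.
P3: dominated by P2 (network 12≥4, price 56.76≤77.65).
P4: dominated by P5 (network 19≥16, price 71.19≤76.00).
P5: not dominated (best network).
P6: dominated by P2 (network 12≥2, price 56.76≤80.29).
P7: not dominated (best price).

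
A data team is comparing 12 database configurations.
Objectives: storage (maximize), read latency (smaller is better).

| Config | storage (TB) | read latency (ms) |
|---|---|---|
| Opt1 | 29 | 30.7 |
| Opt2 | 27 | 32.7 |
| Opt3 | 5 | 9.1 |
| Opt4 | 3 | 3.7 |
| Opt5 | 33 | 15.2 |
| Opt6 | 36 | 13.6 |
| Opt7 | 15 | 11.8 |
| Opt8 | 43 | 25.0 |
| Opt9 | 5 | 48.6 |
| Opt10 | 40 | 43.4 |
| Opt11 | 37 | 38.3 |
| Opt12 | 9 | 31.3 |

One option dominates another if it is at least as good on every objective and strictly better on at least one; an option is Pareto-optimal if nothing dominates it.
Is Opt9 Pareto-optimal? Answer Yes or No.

Opt1 vs Opt9: storage 29≥5, read latency 30.7≤48.6 — Opt1 is at least as good on every objective and strictly better on at least one, so Opt1 dominates Opt9.

No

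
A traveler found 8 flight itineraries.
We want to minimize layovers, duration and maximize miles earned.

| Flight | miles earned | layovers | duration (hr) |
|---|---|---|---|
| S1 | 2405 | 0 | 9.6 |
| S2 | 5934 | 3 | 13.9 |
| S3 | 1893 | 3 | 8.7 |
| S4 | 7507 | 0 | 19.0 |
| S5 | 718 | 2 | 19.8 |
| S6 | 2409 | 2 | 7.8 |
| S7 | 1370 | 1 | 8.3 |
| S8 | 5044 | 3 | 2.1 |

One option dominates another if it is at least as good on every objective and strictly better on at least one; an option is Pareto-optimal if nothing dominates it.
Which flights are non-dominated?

S1, S2, S4, S6, S7, S8

S1: not dominated.
S2: not dominated.
S3: dominated by S6 (miles earned 2409≥1893, layovers 2≤3, duration 7.8≤8.7).
S4: not dominated (best miles earned).
S5: dominated by S1 (miles earned 2405≥718, layovers 0≤2, duration 9.6≤19.8).
S6: not dominated.
S7: not dominated.
S8: not dominated (best duration).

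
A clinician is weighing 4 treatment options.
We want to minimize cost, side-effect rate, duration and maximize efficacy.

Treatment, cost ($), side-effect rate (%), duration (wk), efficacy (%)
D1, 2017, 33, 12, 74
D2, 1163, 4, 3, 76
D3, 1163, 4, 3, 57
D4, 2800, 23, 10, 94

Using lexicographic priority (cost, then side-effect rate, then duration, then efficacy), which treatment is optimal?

First minimize cost: best is 1163, kept {D2, D3}.
Then minimize side-effect rate: best is 4, kept {D2, D3}.
Then minimize duration: best is 3, kept {D2, D3}.
Then maximize efficacy: best is 76, kept {D2}.

D2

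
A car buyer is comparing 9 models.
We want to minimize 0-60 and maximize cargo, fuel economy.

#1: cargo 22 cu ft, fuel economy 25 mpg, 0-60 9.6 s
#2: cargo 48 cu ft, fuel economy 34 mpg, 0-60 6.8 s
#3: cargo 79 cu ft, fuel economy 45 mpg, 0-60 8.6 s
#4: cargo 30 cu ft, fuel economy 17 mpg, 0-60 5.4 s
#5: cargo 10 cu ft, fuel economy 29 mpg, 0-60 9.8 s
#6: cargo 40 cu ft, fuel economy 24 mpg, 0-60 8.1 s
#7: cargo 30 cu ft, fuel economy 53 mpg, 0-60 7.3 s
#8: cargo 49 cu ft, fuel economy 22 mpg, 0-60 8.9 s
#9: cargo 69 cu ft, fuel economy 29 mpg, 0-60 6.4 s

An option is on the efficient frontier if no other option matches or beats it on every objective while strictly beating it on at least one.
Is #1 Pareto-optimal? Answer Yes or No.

#2 vs #1: cargo 48≥22, fuel economy 34≥25, 0-60 6.8≤9.6 — #2 is at least as good on every objective and strictly better on at least one, so #2 dominates #1.

No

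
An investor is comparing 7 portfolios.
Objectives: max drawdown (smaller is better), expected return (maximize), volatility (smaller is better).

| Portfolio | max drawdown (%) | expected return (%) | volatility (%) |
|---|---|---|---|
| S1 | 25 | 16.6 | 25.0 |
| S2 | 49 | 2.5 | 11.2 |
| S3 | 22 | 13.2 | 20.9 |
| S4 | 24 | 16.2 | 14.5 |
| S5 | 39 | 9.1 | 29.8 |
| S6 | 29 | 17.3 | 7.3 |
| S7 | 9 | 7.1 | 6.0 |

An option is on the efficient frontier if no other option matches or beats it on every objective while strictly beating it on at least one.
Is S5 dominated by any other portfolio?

Yes

S1 vs S5: max drawdown 25≤39, expected return 16.6≥9.1, volatility 25.0≤29.8 — S1 is at least as good on every objective and strictly better on at least one, so S1 dominates S5.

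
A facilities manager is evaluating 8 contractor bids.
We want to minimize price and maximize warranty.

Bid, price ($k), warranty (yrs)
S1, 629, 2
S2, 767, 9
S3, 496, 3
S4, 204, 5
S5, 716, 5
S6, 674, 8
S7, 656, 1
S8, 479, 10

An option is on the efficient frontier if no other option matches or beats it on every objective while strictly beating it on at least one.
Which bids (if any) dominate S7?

S1, S3, S4, S8

S1: price 629≤656, warranty 2≥1 — dominates S7.
S3: price 496≤656, warranty 3≥1 — dominates S7.
S4: price 204≤656, warranty 5≥1 — dominates S7.
S8: price 479≤656, warranty 10≥1 — dominates S7.
Others (S2, S5, S6) are each worse than S7 on at least one objective.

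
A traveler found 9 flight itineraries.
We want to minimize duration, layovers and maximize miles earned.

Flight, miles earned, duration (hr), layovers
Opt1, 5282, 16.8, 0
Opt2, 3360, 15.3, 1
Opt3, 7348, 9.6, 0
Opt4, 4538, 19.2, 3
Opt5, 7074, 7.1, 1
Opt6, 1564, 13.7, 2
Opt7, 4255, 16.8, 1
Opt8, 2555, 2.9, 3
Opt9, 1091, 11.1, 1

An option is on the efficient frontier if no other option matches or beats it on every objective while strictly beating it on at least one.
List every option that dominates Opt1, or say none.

Opt3

Opt3: miles earned 7348≥5282, duration 9.6≤16.8, layovers 0≤0 — dominates Opt1.
Others (Opt2, Opt4, Opt5, Opt6, Opt7, Opt8, Opt9) are each worse than Opt1 on at least one objective.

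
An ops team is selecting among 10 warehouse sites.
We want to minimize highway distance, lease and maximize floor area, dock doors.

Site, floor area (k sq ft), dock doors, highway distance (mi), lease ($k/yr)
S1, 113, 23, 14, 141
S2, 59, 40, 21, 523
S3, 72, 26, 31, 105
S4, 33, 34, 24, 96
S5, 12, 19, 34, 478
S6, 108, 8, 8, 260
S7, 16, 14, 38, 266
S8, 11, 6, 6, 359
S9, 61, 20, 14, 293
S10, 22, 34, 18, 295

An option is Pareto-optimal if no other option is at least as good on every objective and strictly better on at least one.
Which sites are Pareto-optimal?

S1, S2, S3, S4, S6, S8, S10

S1: not dominated (best floor area).
S2: not dominated (best dock doors).
S3: not dominated.
S4: not dominated (best lease).
S5: dominated by S1 (floor area 113≥12, dock doors 23≥19, highway distance 14≤34, lease 141≤478).
S6: not dominated.
S7: dominated by S1 (floor area 113≥16, dock doors 23≥14, highway distance 14≤38, lease 141≤266).
S8: not dominated (best highway distance).
S9: dominated by S1 (floor area 113≥61, dock doors 23≥20, highway distance 14≤14, lease 141≤293).
S10: not dominated.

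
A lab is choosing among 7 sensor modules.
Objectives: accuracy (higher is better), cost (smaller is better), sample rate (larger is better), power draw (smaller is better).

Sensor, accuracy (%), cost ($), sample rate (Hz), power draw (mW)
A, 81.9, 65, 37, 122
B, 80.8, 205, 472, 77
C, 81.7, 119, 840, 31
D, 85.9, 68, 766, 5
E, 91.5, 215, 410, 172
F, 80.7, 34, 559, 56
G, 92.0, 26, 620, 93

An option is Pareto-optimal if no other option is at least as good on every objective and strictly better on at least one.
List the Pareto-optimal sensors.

C, D, F, G

A: dominated by G (accuracy 92.0≥81.9, cost 26≤65, sample rate 620≥37, power draw 93≤122).
B: dominated by C (accuracy 81.7≥80.8, cost 119≤205, sample rate 840≥472, power draw 31≤77).
C: not dominated (best sample rate).
D: not dominated (best power draw).
E: dominated by G (accuracy 92.0≥91.5, cost 26≤215, sample rate 620≥410, power draw 93≤172).
F: not dominated.
G: not dominated (best accuracy).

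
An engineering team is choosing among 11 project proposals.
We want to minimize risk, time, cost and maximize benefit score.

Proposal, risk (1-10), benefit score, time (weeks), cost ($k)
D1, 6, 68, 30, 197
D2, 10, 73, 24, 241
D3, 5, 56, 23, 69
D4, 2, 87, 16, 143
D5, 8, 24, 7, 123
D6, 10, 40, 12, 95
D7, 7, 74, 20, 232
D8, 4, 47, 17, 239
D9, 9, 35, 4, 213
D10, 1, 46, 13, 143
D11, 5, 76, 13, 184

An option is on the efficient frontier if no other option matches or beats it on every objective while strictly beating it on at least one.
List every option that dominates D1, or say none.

D4: risk 2≤6, benefit score 87≥68, time 16≤30, cost 143≤197 — dominates D1.
D11: risk 5≤6, benefit score 76≥68, time 13≤30, cost 184≤197 — dominates D1.
Others (D2, D3, D5, D6, D7, D8, D9, D10) are each worse than D1 on at least one objective.

D4, D11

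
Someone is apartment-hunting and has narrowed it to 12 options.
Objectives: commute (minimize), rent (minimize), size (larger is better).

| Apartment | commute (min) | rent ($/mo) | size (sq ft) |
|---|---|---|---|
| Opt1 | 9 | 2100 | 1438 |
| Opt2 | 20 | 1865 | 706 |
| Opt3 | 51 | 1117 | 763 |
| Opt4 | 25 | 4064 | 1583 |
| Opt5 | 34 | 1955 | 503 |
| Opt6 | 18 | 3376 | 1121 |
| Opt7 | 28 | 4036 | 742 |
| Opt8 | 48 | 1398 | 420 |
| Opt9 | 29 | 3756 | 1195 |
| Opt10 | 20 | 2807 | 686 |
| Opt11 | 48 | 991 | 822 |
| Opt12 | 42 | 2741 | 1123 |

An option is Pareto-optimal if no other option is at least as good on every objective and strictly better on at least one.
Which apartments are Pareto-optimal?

Opt1, Opt2, Opt4, Opt11

Opt1: not dominated (best commute).
Opt2: not dominated.
Opt3: dominated by Opt11 (commute 48≤51, rent 991≤1117, size 822≥763).
Opt4: not dominated (best size).
Opt5: dominated by Opt2 (commute 20≤34, rent 1865≤1955, size 706≥503).
Opt6: dominated by Opt1 (commute 9≤18, rent 2100≤3376, size 1438≥1121).
Opt7: dominated by Opt1 (commute 9≤28, rent 2100≤4036, size 1438≥742).
Opt8: dominated by Opt11 (commute 48≤48, rent 991≤1398, size 822≥420).
Opt9: dominated by Opt1 (commute 9≤29, rent 2100≤3756, size 1438≥1195).
Opt10: dominated by Opt1 (commute 9≤20, rent 2100≤2807, size 1438≥686).
Opt11: not dominated (best rent).
Opt12: dominated by Opt1 (commute 9≤42, rent 2100≤2741, size 1438≥1123).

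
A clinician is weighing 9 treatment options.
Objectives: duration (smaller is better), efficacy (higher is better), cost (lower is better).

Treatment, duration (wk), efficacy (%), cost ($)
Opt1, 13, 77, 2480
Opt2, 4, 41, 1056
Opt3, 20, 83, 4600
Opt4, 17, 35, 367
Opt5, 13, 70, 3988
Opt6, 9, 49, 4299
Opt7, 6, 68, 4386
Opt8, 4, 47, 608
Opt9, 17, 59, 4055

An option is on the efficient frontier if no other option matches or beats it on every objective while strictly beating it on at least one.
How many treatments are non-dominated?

6

Opt1: not dominated.
Opt2: dominated by Opt8 (duration 4≤4, efficacy 47≥41, cost 608≤1056).
Opt3: not dominated (best efficacy).
Opt4: not dominated (best cost).
Opt5: dominated by Opt1 (duration 13≤13, efficacy 77≥70, cost 2480≤3988).
Opt6: not dominated.
Opt7: not dominated.
Opt8: not dominated.
Opt9: dominated by Opt1 (duration 13≤17, efficacy 77≥59, cost 2480≤4055).
Pareto-optimal: Opt1, Opt3, Opt4, Opt6, Opt7, Opt8 → 6.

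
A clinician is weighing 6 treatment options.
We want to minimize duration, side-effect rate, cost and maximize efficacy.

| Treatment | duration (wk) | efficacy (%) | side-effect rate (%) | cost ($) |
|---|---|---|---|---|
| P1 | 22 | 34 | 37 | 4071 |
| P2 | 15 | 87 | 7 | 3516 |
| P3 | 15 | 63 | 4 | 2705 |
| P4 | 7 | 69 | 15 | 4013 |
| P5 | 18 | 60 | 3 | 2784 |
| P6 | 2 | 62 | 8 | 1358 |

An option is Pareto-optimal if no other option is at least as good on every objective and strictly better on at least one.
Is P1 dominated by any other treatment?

P2 vs P1: duration 15≤22, efficacy 87≥34, side-effect rate 7≤37, cost 3516≤4071 — P2 is at least as good on every objective and strictly better on at least one, so P2 dominates P1.

Yes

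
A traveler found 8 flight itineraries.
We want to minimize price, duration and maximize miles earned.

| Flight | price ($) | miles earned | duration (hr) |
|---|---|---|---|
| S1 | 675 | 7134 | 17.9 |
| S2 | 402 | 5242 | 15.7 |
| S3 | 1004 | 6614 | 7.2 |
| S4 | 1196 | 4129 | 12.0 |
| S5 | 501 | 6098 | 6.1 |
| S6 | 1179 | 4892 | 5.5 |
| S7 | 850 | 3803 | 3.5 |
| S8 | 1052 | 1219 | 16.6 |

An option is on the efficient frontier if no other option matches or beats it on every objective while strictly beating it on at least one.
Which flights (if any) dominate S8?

S2, S3, S5, S7

S2: price 402≤1052, miles earned 5242≥1219, duration 15.7≤16.6 — dominates S8.
S3: price 1004≤1052, miles earned 6614≥1219, duration 7.2≤16.6 — dominates S8.
S5: price 501≤1052, miles earned 6098≥1219, duration 6.1≤16.6 — dominates S8.
S7: price 850≤1052, miles earned 3803≥1219, duration 3.5≤16.6 — dominates S8.
Others (S1, S4, S6) are each worse than S8 on at least one objective.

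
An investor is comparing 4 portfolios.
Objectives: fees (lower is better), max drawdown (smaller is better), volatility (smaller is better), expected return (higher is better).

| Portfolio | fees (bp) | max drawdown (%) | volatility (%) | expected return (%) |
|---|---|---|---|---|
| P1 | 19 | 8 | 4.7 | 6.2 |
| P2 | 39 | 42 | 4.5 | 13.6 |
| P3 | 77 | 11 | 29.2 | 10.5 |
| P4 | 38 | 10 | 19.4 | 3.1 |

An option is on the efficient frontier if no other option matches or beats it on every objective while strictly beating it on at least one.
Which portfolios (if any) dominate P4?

P1: fees 19≤38, max drawdown 8≤10, volatility 4.7≤19.4, expected return 6.2≥3.1 — dominates P4.
Others (P2, P3) are each worse than P4 on at least one objective.

P1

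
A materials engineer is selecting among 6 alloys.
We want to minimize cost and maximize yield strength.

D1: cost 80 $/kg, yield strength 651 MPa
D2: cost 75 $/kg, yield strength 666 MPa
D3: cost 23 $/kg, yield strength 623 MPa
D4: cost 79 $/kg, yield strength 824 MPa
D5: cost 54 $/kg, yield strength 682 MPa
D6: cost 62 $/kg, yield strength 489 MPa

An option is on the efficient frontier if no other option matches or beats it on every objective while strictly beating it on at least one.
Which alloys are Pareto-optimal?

D3, D4, D5

D1: dominated by D2 (cost 75≤80, yield strength 666≥651).
D2: dominated by D5 (cost 54≤75, yield strength 682≥666).
D3: not dominated (best cost).
D4: not dominated (best yield strength).
D5: not dominated.
D6: dominated by D3 (cost 23≤62, yield strength 623≥489).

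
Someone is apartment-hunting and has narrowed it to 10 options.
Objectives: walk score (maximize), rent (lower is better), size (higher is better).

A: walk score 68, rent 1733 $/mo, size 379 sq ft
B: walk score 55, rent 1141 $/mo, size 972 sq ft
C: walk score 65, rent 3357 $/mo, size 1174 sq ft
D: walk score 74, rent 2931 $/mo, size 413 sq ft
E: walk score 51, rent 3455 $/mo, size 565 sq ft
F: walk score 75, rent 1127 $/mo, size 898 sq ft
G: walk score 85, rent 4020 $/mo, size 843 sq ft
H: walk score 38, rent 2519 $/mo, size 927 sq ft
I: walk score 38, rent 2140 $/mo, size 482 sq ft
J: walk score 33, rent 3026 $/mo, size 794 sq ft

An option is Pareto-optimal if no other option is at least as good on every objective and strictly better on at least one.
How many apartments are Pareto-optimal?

4

A: dominated by F (walk score 75≥68, rent 1127≤1733, size 898≥379).
B: not dominated.
C: not dominated (best size).
D: dominated by F (walk score 75≥74, rent 1127≤2931, size 898≥413).
E: dominated by B (walk score 55≥51, rent 1141≤3455, size 972≥565).
F: not dominated (best rent).
G: not dominated (best walk score).
H: dominated by B (walk score 55≥38, rent 1141≤2519, size 972≥927).
I: dominated by B (walk score 55≥38, rent 1141≤2140, size 972≥482).
J: dominated by B (walk score 55≥33, rent 1141≤3026, size 972≥794).
Pareto-optimal: B, C, F, G → 4.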